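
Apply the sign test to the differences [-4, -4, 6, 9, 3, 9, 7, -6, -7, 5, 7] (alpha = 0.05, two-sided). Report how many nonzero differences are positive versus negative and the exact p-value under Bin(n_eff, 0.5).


Step 1: Discard zero differences. Original n = 11; n_eff = number of nonzero differences = 11.
Nonzero differences (with sign): -4, -4, +6, +9, +3, +9, +7, -6, -7, +5, +7
Step 2: Count signs: positive = 7, negative = 4.
Step 3: Under H0: P(positive) = 0.5, so the number of positives S ~ Bin(11, 0.5).
Step 4: Two-sided exact p-value = sum of Bin(11,0.5) probabilities at or below the observed probability = 0.548828.
Step 5: alpha = 0.05. fail to reject H0.

n_eff = 11, pos = 7, neg = 4, p = 0.548828, fail to reject H0.


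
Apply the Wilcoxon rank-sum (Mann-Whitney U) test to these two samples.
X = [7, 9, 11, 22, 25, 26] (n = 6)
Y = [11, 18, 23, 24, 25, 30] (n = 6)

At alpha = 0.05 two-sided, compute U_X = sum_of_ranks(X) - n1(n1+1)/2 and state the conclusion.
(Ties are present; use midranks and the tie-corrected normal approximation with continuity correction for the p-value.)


Step 1: Combine and sort all 12 observations; assign midranks.
sorted (value, group): (7,X), (9,X), (11,X), (11,Y), (18,Y), (22,X), (23,Y), (24,Y), (25,X), (25,Y), (26,X), (30,Y)
ranks: 7->1, 9->2, 11->3.5, 11->3.5, 18->5, 22->6, 23->7, 24->8, 25->9.5, 25->9.5, 26->11, 30->12
Step 2: Rank sum for X: R1 = 1 + 2 + 3.5 + 6 + 9.5 + 11 = 33.
Step 3: U_X = R1 - n1(n1+1)/2 = 33 - 6*7/2 = 33 - 21 = 12.
       U_Y = n1*n2 - U_X = 36 - 12 = 24.
Step 4: Ties are present, so use the tie-corrected normal approximation (with continuity correction) for the p-value.
Step 5: p-value = 0.376804; compare to alpha = 0.05. fail to reject H0.

U_X = 12, p = 0.376804, fail to reject H0 at alpha = 0.05.


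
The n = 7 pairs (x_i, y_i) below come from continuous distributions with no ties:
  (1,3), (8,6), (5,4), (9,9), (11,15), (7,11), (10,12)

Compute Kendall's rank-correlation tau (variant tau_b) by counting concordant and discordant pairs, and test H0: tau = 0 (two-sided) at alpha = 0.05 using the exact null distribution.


Step 1: Enumerate the 21 unordered pairs (i,j) with i<j and classify each by sign(x_j-x_i) * sign(y_j-y_i).
  (1,2):dx=+7,dy=+3->C; (1,3):dx=+4,dy=+1->C; (1,4):dx=+8,dy=+6->C; (1,5):dx=+10,dy=+12->C
  (1,6):dx=+6,dy=+8->C; (1,7):dx=+9,dy=+9->C; (2,3):dx=-3,dy=-2->C; (2,4):dx=+1,dy=+3->C
  (2,5):dx=+3,dy=+9->C; (2,6):dx=-1,dy=+5->D; (2,7):dx=+2,dy=+6->C; (3,4):dx=+4,dy=+5->C
  (3,5):dx=+6,dy=+11->C; (3,6):dx=+2,dy=+7->C; (3,7):dx=+5,dy=+8->C; (4,5):dx=+2,dy=+6->C
  (4,6):dx=-2,dy=+2->D; (4,7):dx=+1,dy=+3->C; (5,6):dx=-4,dy=-4->C; (5,7):dx=-1,dy=-3->C
  (6,7):dx=+3,dy=+1->C
Step 2: C = 19, D = 2, total pairs = 21.
Step 3: tau = (C - D)/(n(n-1)/2) = (19 - 2)/21 = 0.809524.
Step 4: Exact two-sided p-value (enumerate n! = 5040 permutations of y under H0): p = 0.010714.
Step 5: alpha = 0.05. reject H0.

tau_b = 0.8095 (C=19, D=2), p = 0.010714, reject H0.


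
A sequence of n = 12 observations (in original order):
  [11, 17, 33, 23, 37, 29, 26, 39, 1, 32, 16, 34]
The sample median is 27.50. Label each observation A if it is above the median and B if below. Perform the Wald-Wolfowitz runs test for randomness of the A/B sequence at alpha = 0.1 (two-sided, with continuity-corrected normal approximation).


Step 1: Compute median = 27.50; label A = above, B = below.
Labels in order: BBABAABABABA  (n_A = 6, n_B = 6)
Step 2: Count runs R = 10.
Step 3: Under H0 (random ordering), E[R] = 2*n_A*n_B/(n_A+n_B) + 1 = 2*6*6/12 + 1 = 7.0000.
        Var[R] = 2*n_A*n_B*(2*n_A*n_B - n_A - n_B) / ((n_A+n_B)^2 * (n_A+n_B-1)) = 4320/1584 = 2.7273.
        SD[R] = 1.6514.
Step 4: Continuity-corrected z = (R - 0.5 - E[R]) / SD[R] = (10 - 0.5 - 7.0000) / 1.6514 = 1.5138.
Step 5: Two-sided p-value via normal approximation = 2*(1 - Phi(|z|)) = 0.130070.
Step 6: alpha = 0.1. fail to reject H0.

R = 10, z = 1.5138, p = 0.130070, fail to reject H0.


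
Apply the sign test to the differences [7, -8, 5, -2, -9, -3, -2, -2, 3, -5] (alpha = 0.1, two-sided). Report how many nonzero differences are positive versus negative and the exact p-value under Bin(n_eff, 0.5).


Step 1: Discard zero differences. Original n = 10; n_eff = number of nonzero differences = 10.
Nonzero differences (with sign): +7, -8, +5, -2, -9, -3, -2, -2, +3, -5
Step 2: Count signs: positive = 3, negative = 7.
Step 3: Under H0: P(positive) = 0.5, so the number of positives S ~ Bin(10, 0.5).
Step 4: Two-sided exact p-value = sum of Bin(10,0.5) probabilities at or below the observed probability = 0.343750.
Step 5: alpha = 0.1. fail to reject H0.

n_eff = 10, pos = 3, neg = 7, p = 0.343750, fail to reject H0.


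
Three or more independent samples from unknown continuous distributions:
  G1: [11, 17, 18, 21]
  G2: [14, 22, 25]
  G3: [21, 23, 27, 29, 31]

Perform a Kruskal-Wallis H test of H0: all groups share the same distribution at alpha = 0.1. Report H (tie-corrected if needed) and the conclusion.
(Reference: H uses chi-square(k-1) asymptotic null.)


Step 1: Combine all N = 12 observations and assign midranks.
sorted (value, group, rank): (11,G1,1), (14,G2,2), (17,G1,3), (18,G1,4), (21,G1,5.5), (21,G3,5.5), (22,G2,7), (23,G3,8), (25,G2,9), (27,G3,10), (29,G3,11), (31,G3,12)
Step 2: Sum ranks within each group.
R_1 = 13.5 (n_1 = 4)
R_2 = 18 (n_2 = 3)
R_3 = 46.5 (n_3 = 5)
Step 3: H = 12/(N(N+1)) * sum(R_i^2/n_i) - 3(N+1)
     = 12/(12*13) * (13.5^2/4 + 18^2/3 + 46.5^2/5) - 3*13
     = 0.076923 * 586.013 - 39
     = 6.077885.
Step 4: Ties present; correction factor C = 1 - 6/(12^3 - 12) = 0.996503. Corrected H = 6.077885 / 0.996503 = 6.099211.
Step 5: Under H0, H ~ chi^2(2); p-value = 0.047378.
Step 6: alpha = 0.1. reject H0.

H = 6.0992, df = 2, p = 0.047378, reject H0.


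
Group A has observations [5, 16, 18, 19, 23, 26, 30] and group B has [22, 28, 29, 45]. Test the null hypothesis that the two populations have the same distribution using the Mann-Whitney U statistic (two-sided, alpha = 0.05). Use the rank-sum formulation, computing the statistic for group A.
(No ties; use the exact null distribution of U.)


Step 1: Combine and sort all 11 observations; assign midranks.
sorted (value, group): (5,X), (16,X), (18,X), (19,X), (22,Y), (23,X), (26,X), (28,Y), (29,Y), (30,X), (45,Y)
ranks: 5->1, 16->2, 18->3, 19->4, 22->5, 23->6, 26->7, 28->8, 29->9, 30->10, 45->11
Step 2: Rank sum for X: R1 = 1 + 2 + 3 + 4 + 6 + 7 + 10 = 33.
Step 3: U_X = R1 - n1(n1+1)/2 = 33 - 7*8/2 = 33 - 28 = 5.
       U_Y = n1*n2 - U_X = 28 - 5 = 23.
Step 4: No ties, so the exact null distribution of U (based on enumerating the C(11,7) = 330 equally likely rank assignments) gives the two-sided p-value.
Step 5: p-value = 0.109091; compare to alpha = 0.05. fail to reject H0.

U_X = 5, p = 0.109091, fail to reject H0 at alpha = 0.05.


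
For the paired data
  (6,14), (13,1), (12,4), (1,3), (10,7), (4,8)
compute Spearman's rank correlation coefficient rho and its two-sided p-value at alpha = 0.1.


Step 1: Rank x and y separately (midranks; no ties here).
rank(x): 6->3, 13->6, 12->5, 1->1, 10->4, 4->2
rank(y): 14->6, 1->1, 4->3, 3->2, 7->4, 8->5
Step 2: d_i = R_x(i) - R_y(i); compute d_i^2.
  (3-6)^2=9, (6-1)^2=25, (5-3)^2=4, (1-2)^2=1, (4-4)^2=0, (2-5)^2=9
sum(d^2) = 48.
Step 3: rho = 1 - 6*48 / (6*(6^2 - 1)) = 1 - 288/210 = -0.371429.
Step 4: Under H0, t = rho * sqrt((n-2)/(1-rho^2)) = -0.8001 ~ t(4).
Step 5: Two-sided p-value from the t-distribution with 4 df = 0.468478.
Step 6: alpha = 0.1. fail to reject H0.

rho = -0.3714, p = 0.468478, fail to reject H0 at alpha = 0.1.


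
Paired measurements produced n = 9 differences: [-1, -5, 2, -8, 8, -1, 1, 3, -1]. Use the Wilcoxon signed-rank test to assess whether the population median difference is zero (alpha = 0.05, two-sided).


Step 1: Drop any zero differences (none here) and take |d_i|.
|d| = [1, 5, 2, 8, 8, 1, 1, 3, 1]
Step 2: Midrank |d_i| (ties get averaged ranks).
ranks: |1|->2.5, |5|->7, |2|->5, |8|->8.5, |8|->8.5, |1|->2.5, |1|->2.5, |3|->6, |1|->2.5
Step 3: Attach original signs; sum ranks with positive sign and with negative sign.
W+ = 5 + 8.5 + 2.5 + 6 = 22
W- = 2.5 + 7 + 8.5 + 2.5 + 2.5 = 23
(Check: W+ + W- = 45 should equal n(n+1)/2 = 45.)
Step 4: Test statistic W = min(W+, W-) = 22.
Step 5: Ties in |d|, so use the tie-corrected normal approximation.
        E[W] = n(n+1)/4 = 9*10/4 = 22.5.
        Tie groups: |d|=1 (t=4), |d|=8 (t=2); sum(t^3 - t) = 66.
        Var[W] = n(n+1)(2n+1)/24 - sum(t^3-t)/48 = 1710/24 - 66/48 = 69.875.
        z = (W - E[W]) / sqrt(Var[W]) = (22 - 22.5) / 8.3591 = -0.0598.
        Two-sided p = 2*Phi(z) = 0.952303.
Step 6: alpha = 0.05. fail to reject H0.

W+ = 22, W- = 23, W = min = 22, p = 0.952303, fail to reject H0.


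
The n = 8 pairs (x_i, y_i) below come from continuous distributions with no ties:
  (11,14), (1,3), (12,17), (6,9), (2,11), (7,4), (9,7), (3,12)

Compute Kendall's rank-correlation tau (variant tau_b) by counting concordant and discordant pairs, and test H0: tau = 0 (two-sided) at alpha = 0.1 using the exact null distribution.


Step 1: Enumerate the 28 unordered pairs (i,j) with i<j and classify each by sign(x_j-x_i) * sign(y_j-y_i).
  (1,2):dx=-10,dy=-11->C; (1,3):dx=+1,dy=+3->C; (1,4):dx=-5,dy=-5->C; (1,5):dx=-9,dy=-3->C
  (1,6):dx=-4,dy=-10->C; (1,7):dx=-2,dy=-7->C; (1,8):dx=-8,dy=-2->C; (2,3):dx=+11,dy=+14->C
  (2,4):dx=+5,dy=+6->C; (2,5):dx=+1,dy=+8->C; (2,6):dx=+6,dy=+1->C; (2,7):dx=+8,dy=+4->C
  (2,8):dx=+2,dy=+9->C; (3,4):dx=-6,dy=-8->C; (3,5):dx=-10,dy=-6->C; (3,6):dx=-5,dy=-13->C
  (3,7):dx=-3,dy=-10->C; (3,8):dx=-9,dy=-5->C; (4,5):dx=-4,dy=+2->D; (4,6):dx=+1,dy=-5->D
  (4,7):dx=+3,dy=-2->D; (4,8):dx=-3,dy=+3->D; (5,6):dx=+5,dy=-7->D; (5,7):dx=+7,dy=-4->D
  (5,8):dx=+1,dy=+1->C; (6,7):dx=+2,dy=+3->C; (6,8):dx=-4,dy=+8->D; (7,8):dx=-6,dy=+5->D
Step 2: C = 20, D = 8, total pairs = 28.
Step 3: tau = (C - D)/(n(n-1)/2) = (20 - 8)/28 = 0.428571.
Step 4: Exact two-sided p-value (enumerate n! = 40320 permutations of y under H0): p = 0.178869.
Step 5: alpha = 0.1. fail to reject H0.

tau_b = 0.4286 (C=20, D=8), p = 0.178869, fail to reject H0.


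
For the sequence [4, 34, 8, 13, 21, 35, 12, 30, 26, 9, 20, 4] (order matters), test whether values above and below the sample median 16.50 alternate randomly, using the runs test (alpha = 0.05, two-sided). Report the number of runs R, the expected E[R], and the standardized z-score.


Step 1: Compute median = 16.50; label A = above, B = below.
Labels in order: BABBAABAABAB  (n_A = 6, n_B = 6)
Step 2: Count runs R = 9.
Step 3: Under H0 (random ordering), E[R] = 2*n_A*n_B/(n_A+n_B) + 1 = 2*6*6/12 + 1 = 7.0000.
        Var[R] = 2*n_A*n_B*(2*n_A*n_B - n_A - n_B) / ((n_A+n_B)^2 * (n_A+n_B-1)) = 4320/1584 = 2.7273.
        SD[R] = 1.6514.
Step 4: Continuity-corrected z = (R - 0.5 - E[R]) / SD[R] = (9 - 0.5 - 7.0000) / 1.6514 = 0.9083.
Step 5: Two-sided p-value via normal approximation = 2*(1 - Phi(|z|)) = 0.363722.
Step 6: alpha = 0.05. fail to reject H0.

R = 9, z = 0.9083, p = 0.363722, fail to reject H0.


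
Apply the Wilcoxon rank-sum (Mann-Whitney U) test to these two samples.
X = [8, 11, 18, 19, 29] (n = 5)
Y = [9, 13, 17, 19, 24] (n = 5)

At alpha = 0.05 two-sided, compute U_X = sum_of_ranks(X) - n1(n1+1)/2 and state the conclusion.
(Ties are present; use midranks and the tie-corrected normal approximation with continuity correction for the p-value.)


Step 1: Combine and sort all 10 observations; assign midranks.
sorted (value, group): (8,X), (9,Y), (11,X), (13,Y), (17,Y), (18,X), (19,X), (19,Y), (24,Y), (29,X)
ranks: 8->1, 9->2, 11->3, 13->4, 17->5, 18->6, 19->7.5, 19->7.5, 24->9, 29->10
Step 2: Rank sum for X: R1 = 1 + 3 + 6 + 7.5 + 10 = 27.5.
Step 3: U_X = R1 - n1(n1+1)/2 = 27.5 - 5*6/2 = 27.5 - 15 = 12.5.
       U_Y = n1*n2 - U_X = 25 - 12.5 = 12.5.
Step 4: Ties are present, so use the tie-corrected normal approximation (with continuity correction) for the p-value.
Step 5: p-value = 1.000000; compare to alpha = 0.05. fail to reject H0.

U_X = 12.5, p = 1.000000, fail to reject H0 at alpha = 0.05.


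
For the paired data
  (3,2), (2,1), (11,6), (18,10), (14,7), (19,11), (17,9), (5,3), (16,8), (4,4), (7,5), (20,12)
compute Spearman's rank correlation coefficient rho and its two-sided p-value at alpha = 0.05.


Step 1: Rank x and y separately (midranks; no ties here).
rank(x): 3->2, 2->1, 11->6, 18->10, 14->7, 19->11, 17->9, 5->4, 16->8, 4->3, 7->5, 20->12
rank(y): 2->2, 1->1, 6->6, 10->10, 7->7, 11->11, 9->9, 3->3, 8->8, 4->4, 5->5, 12->12
Step 2: d_i = R_x(i) - R_y(i); compute d_i^2.
  (2-2)^2=0, (1-1)^2=0, (6-6)^2=0, (10-10)^2=0, (7-7)^2=0, (11-11)^2=0, (9-9)^2=0, (4-3)^2=1, (8-8)^2=0, (3-4)^2=1, (5-5)^2=0, (12-12)^2=0
sum(d^2) = 2.
Step 3: rho = 1 - 6*2 / (12*(12^2 - 1)) = 1 - 12/1716 = 0.993007.
Step 4: Under H0, t = rho * sqrt((n-2)/(1-rho^2)) = 26.5990 ~ t(10).
Step 5: Two-sided p-value from the t-distribution with 10 df = 0.000000.
Step 6: alpha = 0.05. reject H0.

rho = 0.9930, p = 0.000000, reject H0 at alpha = 0.05.


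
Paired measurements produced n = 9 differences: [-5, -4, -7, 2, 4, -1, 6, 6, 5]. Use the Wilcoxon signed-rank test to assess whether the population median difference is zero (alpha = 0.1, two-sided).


Step 1: Drop any zero differences (none here) and take |d_i|.
|d| = [5, 4, 7, 2, 4, 1, 6, 6, 5]
Step 2: Midrank |d_i| (ties get averaged ranks).
ranks: |5|->5.5, |4|->3.5, |7|->9, |2|->2, |4|->3.5, |1|->1, |6|->7.5, |6|->7.5, |5|->5.5
Step 3: Attach original signs; sum ranks with positive sign and with negative sign.
W+ = 2 + 3.5 + 7.5 + 7.5 + 5.5 = 26
W- = 5.5 + 3.5 + 9 + 1 = 19
(Check: W+ + W- = 45 should equal n(n+1)/2 = 45.)
Step 4: Test statistic W = min(W+, W-) = 19.
Step 5: Ties in |d|, so use the tie-corrected normal approximation.
        E[W] = n(n+1)/4 = 9*10/4 = 22.5.
        Tie groups: |d|=4 (t=2), |d|=5 (t=2), |d|=6 (t=2); sum(t^3 - t) = 18.
        Var[W] = n(n+1)(2n+1)/24 - sum(t^3-t)/48 = 1710/24 - 18/48 = 70.875.
        z = (W - E[W]) / sqrt(Var[W]) = (19 - 22.5) / 8.4187 = -0.4157.
        Two-sided p = 2*Phi(z) = 0.677600.
Step 6: alpha = 0.1. fail to reject H0.

W+ = 26, W- = 19, W = min = 19, p = 0.677600, fail to reject H0.


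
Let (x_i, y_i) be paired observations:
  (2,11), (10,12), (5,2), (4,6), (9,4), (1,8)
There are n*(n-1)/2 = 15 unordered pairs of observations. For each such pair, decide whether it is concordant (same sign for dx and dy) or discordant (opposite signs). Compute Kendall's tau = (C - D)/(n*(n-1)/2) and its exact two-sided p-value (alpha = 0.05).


Step 1: Enumerate the 15 unordered pairs (i,j) with i<j and classify each by sign(x_j-x_i) * sign(y_j-y_i).
  (1,2):dx=+8,dy=+1->C; (1,3):dx=+3,dy=-9->D; (1,4):dx=+2,dy=-5->D; (1,5):dx=+7,dy=-7->D
  (1,6):dx=-1,dy=-3->C; (2,3):dx=-5,dy=-10->C; (2,4):dx=-6,dy=-6->C; (2,5):dx=-1,dy=-8->C
  (2,6):dx=-9,dy=-4->C; (3,4):dx=-1,dy=+4->D; (3,5):dx=+4,dy=+2->C; (3,6):dx=-4,dy=+6->D
  (4,5):dx=+5,dy=-2->D; (4,6):dx=-3,dy=+2->D; (5,6):dx=-8,dy=+4->D
Step 2: C = 7, D = 8, total pairs = 15.
Step 3: tau = (C - D)/(n(n-1)/2) = (7 - 8)/15 = -0.066667.
Step 4: Exact two-sided p-value (enumerate n! = 720 permutations of y under H0): p = 1.000000.
Step 5: alpha = 0.05. fail to reject H0.

tau_b = -0.0667 (C=7, D=8), p = 1.000000, fail to reject H0.


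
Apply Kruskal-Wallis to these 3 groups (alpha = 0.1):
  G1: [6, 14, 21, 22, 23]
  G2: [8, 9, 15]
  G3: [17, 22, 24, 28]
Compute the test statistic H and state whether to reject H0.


Step 1: Combine all N = 12 observations and assign midranks.
sorted (value, group, rank): (6,G1,1), (8,G2,2), (9,G2,3), (14,G1,4), (15,G2,5), (17,G3,6), (21,G1,7), (22,G1,8.5), (22,G3,8.5), (23,G1,10), (24,G3,11), (28,G3,12)
Step 2: Sum ranks within each group.
R_1 = 30.5 (n_1 = 5)
R_2 = 10 (n_2 = 3)
R_3 = 37.5 (n_3 = 4)
Step 3: H = 12/(N(N+1)) * sum(R_i^2/n_i) - 3(N+1)
     = 12/(12*13) * (30.5^2/5 + 10^2/3 + 37.5^2/4) - 3*13
     = 0.076923 * 570.946 - 39
     = 4.918910.
Step 4: Ties present; correction factor C = 1 - 6/(12^3 - 12) = 0.996503. Corrected H = 4.918910 / 0.996503 = 4.936170.
Step 5: Under H0, H ~ chi^2(2); p-value = 0.084747.
Step 6: alpha = 0.1. reject H0.

H = 4.9362, df = 2, p = 0.084747, reject H0.


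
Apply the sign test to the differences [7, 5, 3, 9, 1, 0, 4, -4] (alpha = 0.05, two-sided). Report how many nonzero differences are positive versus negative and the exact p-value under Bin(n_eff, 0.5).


Step 1: Discard zero differences. Original n = 8; n_eff = number of nonzero differences = 7.
Nonzero differences (with sign): +7, +5, +3, +9, +1, +4, -4
Step 2: Count signs: positive = 6, negative = 1.
Step 3: Under H0: P(positive) = 0.5, so the number of positives S ~ Bin(7, 0.5).
Step 4: Two-sided exact p-value = sum of Bin(7,0.5) probabilities at or below the observed probability = 0.125000.
Step 5: alpha = 0.05. fail to reject H0.

n_eff = 7, pos = 6, neg = 1, p = 0.125000, fail to reject H0.


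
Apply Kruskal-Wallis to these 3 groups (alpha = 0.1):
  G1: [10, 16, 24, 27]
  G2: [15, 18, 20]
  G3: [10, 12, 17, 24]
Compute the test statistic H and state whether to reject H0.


Step 1: Combine all N = 11 observations and assign midranks.
sorted (value, group, rank): (10,G1,1.5), (10,G3,1.5), (12,G3,3), (15,G2,4), (16,G1,5), (17,G3,6), (18,G2,7), (20,G2,8), (24,G1,9.5), (24,G3,9.5), (27,G1,11)
Step 2: Sum ranks within each group.
R_1 = 27 (n_1 = 4)
R_2 = 19 (n_2 = 3)
R_3 = 20 (n_3 = 4)
Step 3: H = 12/(N(N+1)) * sum(R_i^2/n_i) - 3(N+1)
     = 12/(11*12) * (27^2/4 + 19^2/3 + 20^2/4) - 3*12
     = 0.090909 * 402.583 - 36
     = 0.598485.
Step 4: Ties present; correction factor C = 1 - 12/(11^3 - 11) = 0.990909. Corrected H = 0.598485 / 0.990909 = 0.603976.
Step 5: Under H0, H ~ chi^2(2); p-value = 0.739347.
Step 6: alpha = 0.1. fail to reject H0.

H = 0.6040, df = 2, p = 0.739347, fail to reject H0.


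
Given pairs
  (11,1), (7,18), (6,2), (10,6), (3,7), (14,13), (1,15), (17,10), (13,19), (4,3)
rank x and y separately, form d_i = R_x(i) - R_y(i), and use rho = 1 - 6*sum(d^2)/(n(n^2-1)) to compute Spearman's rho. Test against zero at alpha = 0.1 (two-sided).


Step 1: Rank x and y separately (midranks; no ties here).
rank(x): 11->7, 7->5, 6->4, 10->6, 3->2, 14->9, 1->1, 17->10, 13->8, 4->3
rank(y): 1->1, 18->9, 2->2, 6->4, 7->5, 13->7, 15->8, 10->6, 19->10, 3->3
Step 2: d_i = R_x(i) - R_y(i); compute d_i^2.
  (7-1)^2=36, (5-9)^2=16, (4-2)^2=4, (6-4)^2=4, (2-5)^2=9, (9-7)^2=4, (1-8)^2=49, (10-6)^2=16, (8-10)^2=4, (3-3)^2=0
sum(d^2) = 142.
Step 3: rho = 1 - 6*142 / (10*(10^2 - 1)) = 1 - 852/990 = 0.139394.
Step 4: Under H0, t = rho * sqrt((n-2)/(1-rho^2)) = 0.3982 ~ t(8).
Step 5: Two-sided p-value from the t-distribution with 8 df = 0.700932.
Step 6: alpha = 0.1. fail to reject H0.

rho = 0.1394, p = 0.700932, fail to reject H0 at alpha = 0.1.


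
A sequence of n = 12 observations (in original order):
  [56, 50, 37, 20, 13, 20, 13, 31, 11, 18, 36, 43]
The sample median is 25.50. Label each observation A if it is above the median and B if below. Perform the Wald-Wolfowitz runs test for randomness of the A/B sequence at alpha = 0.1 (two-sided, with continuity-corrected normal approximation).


Step 1: Compute median = 25.50; label A = above, B = below.
Labels in order: AAABBBBABBAA  (n_A = 6, n_B = 6)
Step 2: Count runs R = 5.
Step 3: Under H0 (random ordering), E[R] = 2*n_A*n_B/(n_A+n_B) + 1 = 2*6*6/12 + 1 = 7.0000.
        Var[R] = 2*n_A*n_B*(2*n_A*n_B - n_A - n_B) / ((n_A+n_B)^2 * (n_A+n_B-1)) = 4320/1584 = 2.7273.
        SD[R] = 1.6514.
Step 4: Continuity-corrected z = (R + 0.5 - E[R]) / SD[R] = (5 + 0.5 - 7.0000) / 1.6514 = -0.9083.
Step 5: Two-sided p-value via normal approximation = 2*(1 - Phi(|z|)) = 0.363722.
Step 6: alpha = 0.1. fail to reject H0.

R = 5, z = -0.9083, p = 0.363722, fail to reject H0.


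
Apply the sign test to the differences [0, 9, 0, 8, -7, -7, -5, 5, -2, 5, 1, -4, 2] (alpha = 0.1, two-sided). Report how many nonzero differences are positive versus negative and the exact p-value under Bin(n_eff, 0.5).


Step 1: Discard zero differences. Original n = 13; n_eff = number of nonzero differences = 11.
Nonzero differences (with sign): +9, +8, -7, -7, -5, +5, -2, +5, +1, -4, +2
Step 2: Count signs: positive = 6, negative = 5.
Step 3: Under H0: P(positive) = 0.5, so the number of positives S ~ Bin(11, 0.5).
Step 4: Two-sided exact p-value = sum of Bin(11,0.5) probabilities at or below the observed probability = 1.000000.
Step 5: alpha = 0.1. fail to reject H0.

n_eff = 11, pos = 6, neg = 5, p = 1.000000, fail to reject H0.


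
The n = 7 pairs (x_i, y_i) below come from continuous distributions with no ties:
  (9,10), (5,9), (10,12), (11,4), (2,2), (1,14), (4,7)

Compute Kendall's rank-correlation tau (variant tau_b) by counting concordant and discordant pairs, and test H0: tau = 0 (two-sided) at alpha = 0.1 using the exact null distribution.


Step 1: Enumerate the 21 unordered pairs (i,j) with i<j and classify each by sign(x_j-x_i) * sign(y_j-y_i).
  (1,2):dx=-4,dy=-1->C; (1,3):dx=+1,dy=+2->C; (1,4):dx=+2,dy=-6->D; (1,5):dx=-7,dy=-8->C
  (1,6):dx=-8,dy=+4->D; (1,7):dx=-5,dy=-3->C; (2,3):dx=+5,dy=+3->C; (2,4):dx=+6,dy=-5->D
  (2,5):dx=-3,dy=-7->C; (2,6):dx=-4,dy=+5->D; (2,7):dx=-1,dy=-2->C; (3,4):dx=+1,dy=-8->D
  (3,5):dx=-8,dy=-10->C; (3,6):dx=-9,dy=+2->D; (3,7):dx=-6,dy=-5->C; (4,5):dx=-9,dy=-2->C
  (4,6):dx=-10,dy=+10->D; (4,7):dx=-7,dy=+3->D; (5,6):dx=-1,dy=+12->D; (5,7):dx=+2,dy=+5->C
  (6,7):dx=+3,dy=-7->D
Step 2: C = 11, D = 10, total pairs = 21.
Step 3: tau = (C - D)/(n(n-1)/2) = (11 - 10)/21 = 0.047619.
Step 4: Exact two-sided p-value (enumerate n! = 5040 permutations of y under H0): p = 1.000000.
Step 5: alpha = 0.1. fail to reject H0.

tau_b = 0.0476 (C=11, D=10), p = 1.000000, fail to reject H0.


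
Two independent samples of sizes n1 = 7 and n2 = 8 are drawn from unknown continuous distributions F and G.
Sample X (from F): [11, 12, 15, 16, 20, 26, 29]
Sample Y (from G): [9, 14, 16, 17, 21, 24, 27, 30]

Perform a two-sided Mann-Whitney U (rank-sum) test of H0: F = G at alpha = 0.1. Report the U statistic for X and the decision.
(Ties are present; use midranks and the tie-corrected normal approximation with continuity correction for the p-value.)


Step 1: Combine and sort all 15 observations; assign midranks.
sorted (value, group): (9,Y), (11,X), (12,X), (14,Y), (15,X), (16,X), (16,Y), (17,Y), (20,X), (21,Y), (24,Y), (26,X), (27,Y), (29,X), (30,Y)
ranks: 9->1, 11->2, 12->3, 14->4, 15->5, 16->6.5, 16->6.5, 17->8, 20->9, 21->10, 24->11, 26->12, 27->13, 29->14, 30->15
Step 2: Rank sum for X: R1 = 2 + 3 + 5 + 6.5 + 9 + 12 + 14 = 51.5.
Step 3: U_X = R1 - n1(n1+1)/2 = 51.5 - 7*8/2 = 51.5 - 28 = 23.5.
       U_Y = n1*n2 - U_X = 56 - 23.5 = 32.5.
Step 4: Ties are present, so use the tie-corrected normal approximation (with continuity correction) for the p-value.
Step 5: p-value = 0.643132; compare to alpha = 0.1. fail to reject H0.

U_X = 23.5, p = 0.643132, fail to reject H0 at alpha = 0.1.


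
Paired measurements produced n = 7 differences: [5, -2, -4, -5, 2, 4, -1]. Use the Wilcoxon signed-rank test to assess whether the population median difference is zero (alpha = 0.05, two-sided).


Step 1: Drop any zero differences (none here) and take |d_i|.
|d| = [5, 2, 4, 5, 2, 4, 1]
Step 2: Midrank |d_i| (ties get averaged ranks).
ranks: |5|->6.5, |2|->2.5, |4|->4.5, |5|->6.5, |2|->2.5, |4|->4.5, |1|->1
Step 3: Attach original signs; sum ranks with positive sign and with negative sign.
W+ = 6.5 + 2.5 + 4.5 = 13.5
W- = 2.5 + 4.5 + 6.5 + 1 = 14.5
(Check: W+ + W- = 28 should equal n(n+1)/2 = 28.)
Step 4: Test statistic W = min(W+, W-) = 13.5.
Step 5: Ties in |d|, so use the tie-corrected normal approximation.
        E[W] = n(n+1)/4 = 7*8/4 = 14.
        Tie groups: |d|=2 (t=2), |d|=4 (t=2), |d|=5 (t=2); sum(t^3 - t) = 18.
        Var[W] = n(n+1)(2n+1)/24 - sum(t^3-t)/48 = 840/24 - 18/48 = 34.625.
        z = (W - E[W]) / sqrt(Var[W]) = (13.5 - 14) / 5.8843 = -0.0850.
        Two-sided p = 2*Phi(z) = 0.932284.
Step 6: alpha = 0.05. fail to reject H0.

W+ = 13.5, W- = 14.5, W = min = 13.5, p = 0.932284, fail to reject H0.


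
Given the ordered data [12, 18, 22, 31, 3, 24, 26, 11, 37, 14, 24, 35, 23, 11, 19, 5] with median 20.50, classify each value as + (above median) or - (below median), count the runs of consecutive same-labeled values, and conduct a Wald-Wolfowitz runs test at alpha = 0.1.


Step 1: Compute median = 20.50; label A = above, B = below.
Labels in order: BBAABAABABAAABBB  (n_A = 8, n_B = 8)
Step 2: Count runs R = 9.
Step 3: Under H0 (random ordering), E[R] = 2*n_A*n_B/(n_A+n_B) + 1 = 2*8*8/16 + 1 = 9.0000.
        Var[R] = 2*n_A*n_B*(2*n_A*n_B - n_A - n_B) / ((n_A+n_B)^2 * (n_A+n_B-1)) = 14336/3840 = 3.7333.
        SD[R] = 1.9322.
Step 4: R = E[R], so z = 0 with no continuity correction.
Step 5: Two-sided p-value via normal approximation = 2*(1 - Phi(|z|)) = 1.000000.
Step 6: alpha = 0.1. fail to reject H0.

R = 9, z = 0.0000, p = 1.000000, fail to reject H0.


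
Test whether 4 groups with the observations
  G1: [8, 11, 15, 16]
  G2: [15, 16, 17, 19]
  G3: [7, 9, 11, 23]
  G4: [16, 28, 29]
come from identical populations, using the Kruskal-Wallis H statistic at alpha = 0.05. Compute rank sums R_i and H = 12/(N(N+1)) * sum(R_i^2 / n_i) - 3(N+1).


Step 1: Combine all N = 15 observations and assign midranks.
sorted (value, group, rank): (7,G3,1), (8,G1,2), (9,G3,3), (11,G1,4.5), (11,G3,4.5), (15,G1,6.5), (15,G2,6.5), (16,G1,9), (16,G2,9), (16,G4,9), (17,G2,11), (19,G2,12), (23,G3,13), (28,G4,14), (29,G4,15)
Step 2: Sum ranks within each group.
R_1 = 22 (n_1 = 4)
R_2 = 38.5 (n_2 = 4)
R_3 = 21.5 (n_3 = 4)
R_4 = 38 (n_4 = 3)
Step 3: H = 12/(N(N+1)) * sum(R_i^2/n_i) - 3(N+1)
     = 12/(15*16) * (22^2/4 + 38.5^2/4 + 21.5^2/4 + 38^2/3) - 3*16
     = 0.050000 * 1088.46 - 48
     = 6.422917.
Step 4: Ties present; correction factor C = 1 - 36/(15^3 - 15) = 0.989286. Corrected H = 6.422917 / 0.989286 = 6.492479.
Step 5: Under H0, H ~ chi^2(3); p-value = 0.089960.
Step 6: alpha = 0.05. fail to reject H0.

H = 6.4925, df = 3, p = 0.089960, fail to reject H0.


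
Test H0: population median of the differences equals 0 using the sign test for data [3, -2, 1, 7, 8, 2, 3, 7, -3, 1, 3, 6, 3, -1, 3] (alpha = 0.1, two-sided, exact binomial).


Step 1: Discard zero differences. Original n = 15; n_eff = number of nonzero differences = 15.
Nonzero differences (with sign): +3, -2, +1, +7, +8, +2, +3, +7, -3, +1, +3, +6, +3, -1, +3
Step 2: Count signs: positive = 12, negative = 3.
Step 3: Under H0: P(positive) = 0.5, so the number of positives S ~ Bin(15, 0.5).
Step 4: Two-sided exact p-value = sum of Bin(15,0.5) probabilities at or below the observed probability = 0.035156.
Step 5: alpha = 0.1. reject H0.

n_eff = 15, pos = 12, neg = 3, p = 0.035156, reject H0.


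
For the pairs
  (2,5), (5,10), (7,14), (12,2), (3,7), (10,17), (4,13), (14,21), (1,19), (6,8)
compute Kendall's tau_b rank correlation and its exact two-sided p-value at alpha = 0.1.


Step 1: Enumerate the 45 unordered pairs (i,j) with i<j and classify each by sign(x_j-x_i) * sign(y_j-y_i).
  (1,2):dx=+3,dy=+5->C; (1,3):dx=+5,dy=+9->C; (1,4):dx=+10,dy=-3->D; (1,5):dx=+1,dy=+2->C
  (1,6):dx=+8,dy=+12->C; (1,7):dx=+2,dy=+8->C; (1,8):dx=+12,dy=+16->C; (1,9):dx=-1,dy=+14->D
  (1,10):dx=+4,dy=+3->C; (2,3):dx=+2,dy=+4->C; (2,4):dx=+7,dy=-8->D; (2,5):dx=-2,dy=-3->C
  (2,6):dx=+5,dy=+7->C; (2,7):dx=-1,dy=+3->D; (2,8):dx=+9,dy=+11->C; (2,9):dx=-4,dy=+9->D
  (2,10):dx=+1,dy=-2->D; (3,4):dx=+5,dy=-12->D; (3,5):dx=-4,dy=-7->C; (3,6):dx=+3,dy=+3->C
  (3,7):dx=-3,dy=-1->C; (3,8):dx=+7,dy=+7->C; (3,9):dx=-6,dy=+5->D; (3,10):dx=-1,dy=-6->C
  (4,5):dx=-9,dy=+5->D; (4,6):dx=-2,dy=+15->D; (4,7):dx=-8,dy=+11->D; (4,8):dx=+2,dy=+19->C
  (4,9):dx=-11,dy=+17->D; (4,10):dx=-6,dy=+6->D; (5,6):dx=+7,dy=+10->C; (5,7):dx=+1,dy=+6->C
  (5,8):dx=+11,dy=+14->C; (5,9):dx=-2,dy=+12->D; (5,10):dx=+3,dy=+1->C; (6,7):dx=-6,dy=-4->C
  (6,8):dx=+4,dy=+4->C; (6,9):dx=-9,dy=+2->D; (6,10):dx=-4,dy=-9->C; (7,8):dx=+10,dy=+8->C
  (7,9):dx=-3,dy=+6->D; (7,10):dx=+2,dy=-5->D; (8,9):dx=-13,dy=-2->C; (8,10):dx=-8,dy=-13->C
  (9,10):dx=+5,dy=-11->D
Step 2: C = 27, D = 18, total pairs = 45.
Step 3: tau = (C - D)/(n(n-1)/2) = (27 - 18)/45 = 0.200000.
Step 4: Exact two-sided p-value (enumerate n! = 3628800 permutations of y under H0): p = 0.484313.
Step 5: alpha = 0.1. fail to reject H0.

tau_b = 0.2000 (C=27, D=18), p = 0.484313, fail to reject H0.


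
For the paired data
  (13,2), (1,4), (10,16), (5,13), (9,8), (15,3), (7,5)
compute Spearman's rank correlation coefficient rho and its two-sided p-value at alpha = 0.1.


Step 1: Rank x and y separately (midranks; no ties here).
rank(x): 13->6, 1->1, 10->5, 5->2, 9->4, 15->7, 7->3
rank(y): 2->1, 4->3, 16->7, 13->6, 8->5, 3->2, 5->4
Step 2: d_i = R_x(i) - R_y(i); compute d_i^2.
  (6-1)^2=25, (1-3)^2=4, (5-7)^2=4, (2-6)^2=16, (4-5)^2=1, (7-2)^2=25, (3-4)^2=1
sum(d^2) = 76.
Step 3: rho = 1 - 6*76 / (7*(7^2 - 1)) = 1 - 456/336 = -0.357143.
Step 4: Under H0, t = rho * sqrt((n-2)/(1-rho^2)) = -0.8550 ~ t(5).
Step 5: Two-sided p-value from the t-distribution with 5 df = 0.431611.
Step 6: alpha = 0.1. fail to reject H0.

rho = -0.3571, p = 0.431611, fail to reject H0 at alpha = 0.1.


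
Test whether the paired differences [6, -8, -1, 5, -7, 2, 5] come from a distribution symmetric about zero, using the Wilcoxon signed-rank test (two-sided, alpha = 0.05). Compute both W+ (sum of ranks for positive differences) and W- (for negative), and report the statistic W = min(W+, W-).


Step 1: Drop any zero differences (none here) and take |d_i|.
|d| = [6, 8, 1, 5, 7, 2, 5]
Step 2: Midrank |d_i| (ties get averaged ranks).
ranks: |6|->5, |8|->7, |1|->1, |5|->3.5, |7|->6, |2|->2, |5|->3.5
Step 3: Attach original signs; sum ranks with positive sign and with negative sign.
W+ = 5 + 3.5 + 2 + 3.5 = 14
W- = 7 + 1 + 6 = 14
(Check: W+ + W- = 28 should equal n(n+1)/2 = 28.)
Step 4: Test statistic W = min(W+, W-) = 14.
Step 5: Ties in |d|, so use the tie-corrected normal approximation.
        E[W] = n(n+1)/4 = 7*8/4 = 14.
        Tie groups: |d|=5 (t=2); sum(t^3 - t) = 6.
        Var[W] = n(n+1)(2n+1)/24 - sum(t^3-t)/48 = 840/24 - 6/48 = 34.875.
        z = (W - E[W]) / sqrt(Var[W]) = (14 - 14) / 5.9055 = 0.0000.
        Two-sided p = 2*Phi(z) = 1.000000.
Step 6: alpha = 0.05. fail to reject H0.

W+ = 14, W- = 14, W = min = 14, p = 1.000000, fail to reject H0.


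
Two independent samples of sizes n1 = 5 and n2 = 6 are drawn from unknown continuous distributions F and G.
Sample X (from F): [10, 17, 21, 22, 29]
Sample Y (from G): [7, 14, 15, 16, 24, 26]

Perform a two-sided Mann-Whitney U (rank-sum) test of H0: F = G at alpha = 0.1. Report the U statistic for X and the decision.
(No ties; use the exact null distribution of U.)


Step 1: Combine and sort all 11 observations; assign midranks.
sorted (value, group): (7,Y), (10,X), (14,Y), (15,Y), (16,Y), (17,X), (21,X), (22,X), (24,Y), (26,Y), (29,X)
ranks: 7->1, 10->2, 14->3, 15->4, 16->5, 17->6, 21->7, 22->8, 24->9, 26->10, 29->11
Step 2: Rank sum for X: R1 = 2 + 6 + 7 + 8 + 11 = 34.
Step 3: U_X = R1 - n1(n1+1)/2 = 34 - 5*6/2 = 34 - 15 = 19.
       U_Y = n1*n2 - U_X = 30 - 19 = 11.
Step 4: No ties, so the exact null distribution of U (based on enumerating the C(11,5) = 462 equally likely rank assignments) gives the two-sided p-value.
Step 5: p-value = 0.536797; compare to alpha = 0.1. fail to reject H0.

U_X = 19, p = 0.536797, fail to reject H0 at alpha = 0.1.


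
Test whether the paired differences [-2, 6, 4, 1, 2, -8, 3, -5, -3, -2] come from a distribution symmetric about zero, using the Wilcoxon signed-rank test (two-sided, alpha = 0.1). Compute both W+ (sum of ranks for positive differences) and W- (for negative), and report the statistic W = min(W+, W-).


Step 1: Drop any zero differences (none here) and take |d_i|.
|d| = [2, 6, 4, 1, 2, 8, 3, 5, 3, 2]
Step 2: Midrank |d_i| (ties get averaged ranks).
ranks: |2|->3, |6|->9, |4|->7, |1|->1, |2|->3, |8|->10, |3|->5.5, |5|->8, |3|->5.5, |2|->3
Step 3: Attach original signs; sum ranks with positive sign and with negative sign.
W+ = 9 + 7 + 1 + 3 + 5.5 = 25.5
W- = 3 + 10 + 8 + 5.5 + 3 = 29.5
(Check: W+ + W- = 55 should equal n(n+1)/2 = 55.)
Step 4: Test statistic W = min(W+, W-) = 25.5.
Step 5: Ties in |d|, so use the tie-corrected normal approximation.
        E[W] = n(n+1)/4 = 10*11/4 = 27.5.
        Tie groups: |d|=2 (t=3), |d|=3 (t=2); sum(t^3 - t) = 30.
        Var[W] = n(n+1)(2n+1)/24 - sum(t^3-t)/48 = 2310/24 - 30/48 = 95.625.
        z = (W - E[W]) / sqrt(Var[W]) = (25.5 - 27.5) / 9.7788 = -0.2045.
        Two-sided p = 2*Phi(z) = 0.837944.
Step 6: alpha = 0.1. fail to reject H0.

W+ = 25.5, W- = 29.5, W = min = 25.5, p = 0.837944, fail to reject H0.


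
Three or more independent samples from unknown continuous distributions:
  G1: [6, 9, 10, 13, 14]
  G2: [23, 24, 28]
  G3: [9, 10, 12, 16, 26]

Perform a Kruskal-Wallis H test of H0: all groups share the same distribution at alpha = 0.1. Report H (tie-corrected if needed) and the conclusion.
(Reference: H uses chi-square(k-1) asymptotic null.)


Step 1: Combine all N = 13 observations and assign midranks.
sorted (value, group, rank): (6,G1,1), (9,G1,2.5), (9,G3,2.5), (10,G1,4.5), (10,G3,4.5), (12,G3,6), (13,G1,7), (14,G1,8), (16,G3,9), (23,G2,10), (24,G2,11), (26,G3,12), (28,G2,13)
Step 2: Sum ranks within each group.
R_1 = 23 (n_1 = 5)
R_2 = 34 (n_2 = 3)
R_3 = 34 (n_3 = 5)
Step 3: H = 12/(N(N+1)) * sum(R_i^2/n_i) - 3(N+1)
     = 12/(13*14) * (23^2/5 + 34^2/3 + 34^2/5) - 3*14
     = 0.065934 * 722.333 - 42
     = 5.626374.
Step 4: Ties present; correction factor C = 1 - 12/(13^3 - 13) = 0.994505. Corrected H = 5.626374 / 0.994505 = 5.657459.
Step 5: Under H0, H ~ chi^2(2); p-value = 0.059088.
Step 6: alpha = 0.1. reject H0.

H = 5.6575, df = 2, p = 0.059088, reject H0.


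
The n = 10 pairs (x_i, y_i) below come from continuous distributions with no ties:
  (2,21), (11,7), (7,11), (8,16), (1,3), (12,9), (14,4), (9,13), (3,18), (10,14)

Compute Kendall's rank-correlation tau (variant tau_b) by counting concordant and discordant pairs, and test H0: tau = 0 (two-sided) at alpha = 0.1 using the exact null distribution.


Step 1: Enumerate the 45 unordered pairs (i,j) with i<j and classify each by sign(x_j-x_i) * sign(y_j-y_i).
  (1,2):dx=+9,dy=-14->D; (1,3):dx=+5,dy=-10->D; (1,4):dx=+6,dy=-5->D; (1,5):dx=-1,dy=-18->C
  (1,6):dx=+10,dy=-12->D; (1,7):dx=+12,dy=-17->D; (1,8):dx=+7,dy=-8->D; (1,9):dx=+1,dy=-3->D
  (1,10):dx=+8,dy=-7->D; (2,3):dx=-4,dy=+4->D; (2,4):dx=-3,dy=+9->D; (2,5):dx=-10,dy=-4->C
  (2,6):dx=+1,dy=+2->C; (2,7):dx=+3,dy=-3->D; (2,8):dx=-2,dy=+6->D; (2,9):dx=-8,dy=+11->D
  (2,10):dx=-1,dy=+7->D; (3,4):dx=+1,dy=+5->C; (3,5):dx=-6,dy=-8->C; (3,6):dx=+5,dy=-2->D
  (3,7):dx=+7,dy=-7->D; (3,8):dx=+2,dy=+2->C; (3,9):dx=-4,dy=+7->D; (3,10):dx=+3,dy=+3->C
  (4,5):dx=-7,dy=-13->C; (4,6):dx=+4,dy=-7->D; (4,7):dx=+6,dy=-12->D; (4,8):dx=+1,dy=-3->D
  (4,9):dx=-5,dy=+2->D; (4,10):dx=+2,dy=-2->D; (5,6):dx=+11,dy=+6->C; (5,7):dx=+13,dy=+1->C
  (5,8):dx=+8,dy=+10->C; (5,9):dx=+2,dy=+15->C; (5,10):dx=+9,dy=+11->C; (6,7):dx=+2,dy=-5->D
  (6,8):dx=-3,dy=+4->D; (6,9):dx=-9,dy=+9->D; (6,10):dx=-2,dy=+5->D; (7,8):dx=-5,dy=+9->D
  (7,9):dx=-11,dy=+14->D; (7,10):dx=-4,dy=+10->D; (8,9):dx=-6,dy=+5->D; (8,10):dx=+1,dy=+1->C
  (9,10):dx=+7,dy=-4->D
Step 2: C = 14, D = 31, total pairs = 45.
Step 3: tau = (C - D)/(n(n-1)/2) = (14 - 31)/45 = -0.377778.
Step 4: Exact two-sided p-value (enumerate n! = 3628800 permutations of y under H0): p = 0.155742.
Step 5: alpha = 0.1. fail to reject H0.

tau_b = -0.3778 (C=14, D=31), p = 0.155742, fail to reject H0.


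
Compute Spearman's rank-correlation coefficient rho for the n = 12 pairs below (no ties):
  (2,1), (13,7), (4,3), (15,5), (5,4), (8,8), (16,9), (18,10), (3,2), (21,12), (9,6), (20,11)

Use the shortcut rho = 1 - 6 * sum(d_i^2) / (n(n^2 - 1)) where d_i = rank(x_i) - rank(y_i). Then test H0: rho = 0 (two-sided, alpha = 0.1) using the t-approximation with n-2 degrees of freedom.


Step 1: Rank x and y separately (midranks; no ties here).
rank(x): 2->1, 13->7, 4->3, 15->8, 5->4, 8->5, 16->9, 18->10, 3->2, 21->12, 9->6, 20->11
rank(y): 1->1, 7->7, 3->3, 5->5, 4->4, 8->8, 9->9, 10->10, 2->2, 12->12, 6->6, 11->11
Step 2: d_i = R_x(i) - R_y(i); compute d_i^2.
  (1-1)^2=0, (7-7)^2=0, (3-3)^2=0, (8-5)^2=9, (4-4)^2=0, (5-8)^2=9, (9-9)^2=0, (10-10)^2=0, (2-2)^2=0, (12-12)^2=0, (6-6)^2=0, (11-11)^2=0
sum(d^2) = 18.
Step 3: rho = 1 - 6*18 / (12*(12^2 - 1)) = 1 - 108/1716 = 0.937063.
Step 4: Under H0, t = rho * sqrt((n-2)/(1-rho^2)) = 8.4868 ~ t(10).
Step 5: Two-sided p-value from the t-distribution with 10 df = 0.000007.
Step 6: alpha = 0.1. reject H0.

rho = 0.9371, p = 0.000007, reject H0 at alpha = 0.1.


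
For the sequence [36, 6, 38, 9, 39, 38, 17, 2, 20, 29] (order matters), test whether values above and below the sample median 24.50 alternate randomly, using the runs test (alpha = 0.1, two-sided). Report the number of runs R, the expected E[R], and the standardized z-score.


Step 1: Compute median = 24.50; label A = above, B = below.
Labels in order: ABABAABBBA  (n_A = 5, n_B = 5)
Step 2: Count runs R = 7.
Step 3: Under H0 (random ordering), E[R] = 2*n_A*n_B/(n_A+n_B) + 1 = 2*5*5/10 + 1 = 6.0000.
        Var[R] = 2*n_A*n_B*(2*n_A*n_B - n_A - n_B) / ((n_A+n_B)^2 * (n_A+n_B-1)) = 2000/900 = 2.2222.
        SD[R] = 1.4907.
Step 4: Continuity-corrected z = (R - 0.5 - E[R]) / SD[R] = (7 - 0.5 - 6.0000) / 1.4907 = 0.3354.
Step 5: Two-sided p-value via normal approximation = 2*(1 - Phi(|z|)) = 0.737316.
Step 6: alpha = 0.1. fail to reject H0.

R = 7, z = 0.3354, p = 0.737316, fail to reject H0.


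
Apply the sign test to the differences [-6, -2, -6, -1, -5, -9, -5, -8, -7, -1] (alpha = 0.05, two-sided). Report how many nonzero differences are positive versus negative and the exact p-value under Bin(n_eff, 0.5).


Step 1: Discard zero differences. Original n = 10; n_eff = number of nonzero differences = 10.
Nonzero differences (with sign): -6, -2, -6, -1, -5, -9, -5, -8, -7, -1
Step 2: Count signs: positive = 0, negative = 10.
Step 3: Under H0: P(positive) = 0.5, so the number of positives S ~ Bin(10, 0.5).
Step 4: Two-sided exact p-value = sum of Bin(10,0.5) probabilities at or below the observed probability = 0.001953.
Step 5: alpha = 0.05. reject H0.

n_eff = 10, pos = 0, neg = 10, p = 0.001953, reject H0.


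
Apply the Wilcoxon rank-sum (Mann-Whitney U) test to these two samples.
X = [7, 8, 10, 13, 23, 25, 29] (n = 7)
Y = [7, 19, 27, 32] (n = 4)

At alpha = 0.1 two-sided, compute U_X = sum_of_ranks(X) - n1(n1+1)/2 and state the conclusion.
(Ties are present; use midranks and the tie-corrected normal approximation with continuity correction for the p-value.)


Step 1: Combine and sort all 11 observations; assign midranks.
sorted (value, group): (7,X), (7,Y), (8,X), (10,X), (13,X), (19,Y), (23,X), (25,X), (27,Y), (29,X), (32,Y)
ranks: 7->1.5, 7->1.5, 8->3, 10->4, 13->5, 19->6, 23->7, 25->8, 27->9, 29->10, 32->11
Step 2: Rank sum for X: R1 = 1.5 + 3 + 4 + 5 + 7 + 8 + 10 = 38.5.
Step 3: U_X = R1 - n1(n1+1)/2 = 38.5 - 7*8/2 = 38.5 - 28 = 10.5.
       U_Y = n1*n2 - U_X = 28 - 10.5 = 17.5.
Step 4: Ties are present, so use the tie-corrected normal approximation (with continuity correction) for the p-value.
Step 5: p-value = 0.569872; compare to alpha = 0.1. fail to reject H0.

U_X = 10.5, p = 0.569872, fail to reject H0 at alpha = 0.1.


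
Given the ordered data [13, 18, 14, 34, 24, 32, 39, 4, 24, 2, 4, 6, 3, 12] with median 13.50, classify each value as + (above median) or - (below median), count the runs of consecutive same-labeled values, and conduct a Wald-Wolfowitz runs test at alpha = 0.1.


Step 1: Compute median = 13.50; label A = above, B = below.
Labels in order: BAAAAAABABBBBB  (n_A = 7, n_B = 7)
Step 2: Count runs R = 5.
Step 3: Under H0 (random ordering), E[R] = 2*n_A*n_B/(n_A+n_B) + 1 = 2*7*7/14 + 1 = 8.0000.
        Var[R] = 2*n_A*n_B*(2*n_A*n_B - n_A - n_B) / ((n_A+n_B)^2 * (n_A+n_B-1)) = 8232/2548 = 3.2308.
        SD[R] = 1.7974.
Step 4: Continuity-corrected z = (R + 0.5 - E[R]) / SD[R] = (5 + 0.5 - 8.0000) / 1.7974 = -1.3909.
Step 5: Two-sided p-value via normal approximation = 2*(1 - Phi(|z|)) = 0.164264.
Step 6: alpha = 0.1. fail to reject H0.

R = 5, z = -1.3909, p = 0.164264, fail to reject H0.


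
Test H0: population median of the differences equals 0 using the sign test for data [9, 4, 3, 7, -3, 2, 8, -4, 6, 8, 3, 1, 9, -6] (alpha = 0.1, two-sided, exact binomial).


Step 1: Discard zero differences. Original n = 14; n_eff = number of nonzero differences = 14.
Nonzero differences (with sign): +9, +4, +3, +7, -3, +2, +8, -4, +6, +8, +3, +1, +9, -6
Step 2: Count signs: positive = 11, negative = 3.
Step 3: Under H0: P(positive) = 0.5, so the number of positives S ~ Bin(14, 0.5).
Step 4: Two-sided exact p-value = sum of Bin(14,0.5) probabilities at or below the observed probability = 0.057373.
Step 5: alpha = 0.1. reject H0.

n_eff = 14, pos = 11, neg = 3, p = 0.057373, reject H0.
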